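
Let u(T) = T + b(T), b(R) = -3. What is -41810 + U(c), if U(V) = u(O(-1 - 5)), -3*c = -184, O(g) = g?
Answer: -41819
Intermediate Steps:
c = 184/3 (c = -1/3*(-184) = 184/3 ≈ 61.333)
u(T) = -3 + T (u(T) = T - 3 = -3 + T)
U(V) = -9 (U(V) = -3 + (-1 - 5) = -3 - 6 = -9)
-41810 + U(c) = -41810 - 9 = -41819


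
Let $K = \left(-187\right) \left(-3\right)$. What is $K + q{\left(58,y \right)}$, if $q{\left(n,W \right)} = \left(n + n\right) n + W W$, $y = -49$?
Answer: $9690$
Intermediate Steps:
$q{\left(n,W \right)} = W^{2} + 2 n^{2}$ ($q{\left(n,W \right)} = 2 n n + W^{2} = 2 n^{2} + W^{2} = W^{2} + 2 n^{2}$)
$K = 561$
$K + q{\left(58,y \right)} = 561 + \left(\left(-49\right)^{2} + 2 \cdot 58^{2}\right) = 561 + \left(2401 + 2 \cdot 3364\right) = 561 + \left(2401 + 6728\right) = 561 + 9129 = 9690$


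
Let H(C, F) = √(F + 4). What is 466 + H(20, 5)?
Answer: 469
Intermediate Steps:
H(C, F) = √(4 + F)
466 + H(20, 5) = 466 + √(4 + 5) = 466 + √9 = 466 + 3 = 469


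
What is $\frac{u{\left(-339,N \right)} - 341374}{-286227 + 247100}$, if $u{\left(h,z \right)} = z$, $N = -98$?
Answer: $\frac{96}{11} \approx 8.7273$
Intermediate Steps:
$\frac{u{\left(-339,N \right)} - 341374}{-286227 + 247100} = \frac{-98 - 341374}{-286227 + 247100} = - \frac{341472}{-39127} = \left(-341472\right) \left(- \frac{1}{39127}\right) = \frac{96}{11}$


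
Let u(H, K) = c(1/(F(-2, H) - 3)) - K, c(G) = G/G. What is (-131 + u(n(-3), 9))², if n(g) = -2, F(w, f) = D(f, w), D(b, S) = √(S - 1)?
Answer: 19321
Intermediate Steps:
D(b, S) = √(-1 + S)
F(w, f) = √(-1 + w)
c(G) = 1
u(H, K) = 1 - K
(-131 + u(n(-3), 9))² = (-131 + (1 - 1*9))² = (-131 + (1 - 9))² = (-131 - 8)² = (-139)² = 19321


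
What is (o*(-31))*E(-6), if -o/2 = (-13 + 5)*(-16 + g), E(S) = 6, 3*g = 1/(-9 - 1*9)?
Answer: 429040/9 ≈ 47671.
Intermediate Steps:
g = -1/54 (g = 1/(3*(-9 - 1*9)) = 1/(3*(-9 - 9)) = (1/3)/(-18) = (1/3)*(-1/18) = -1/54 ≈ -0.018519)
o = -6920/27 (o = -2*(-13 + 5)*(-16 - 1/54) = -(-16)*(-865)/54 = -2*3460/27 = -6920/27 ≈ -256.30)
(o*(-31))*E(-6) = -6920/27*(-31)*6 = (214520/27)*6 = 429040/9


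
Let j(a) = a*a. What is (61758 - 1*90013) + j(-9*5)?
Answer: -26230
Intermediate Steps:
j(a) = a²
(61758 - 1*90013) + j(-9*5) = (61758 - 1*90013) + (-9*5)² = (61758 - 90013) + (-45)² = -28255 + 2025 = -26230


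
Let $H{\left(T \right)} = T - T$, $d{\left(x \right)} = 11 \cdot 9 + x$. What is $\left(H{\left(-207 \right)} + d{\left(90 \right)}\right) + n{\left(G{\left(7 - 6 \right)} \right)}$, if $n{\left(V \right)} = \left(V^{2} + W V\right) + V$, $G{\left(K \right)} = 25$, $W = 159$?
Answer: $4814$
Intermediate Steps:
$d{\left(x \right)} = 99 + x$
$n{\left(V \right)} = V^{2} + 160 V$ ($n{\left(V \right)} = \left(V^{2} + 159 V\right) + V = V^{2} + 160 V$)
$H{\left(T \right)} = 0$
$\left(H{\left(-207 \right)} + d{\left(90 \right)}\right) + n{\left(G{\left(7 - 6 \right)} \right)} = \left(0 + \left(99 + 90\right)\right) + 25 \left(160 + 25\right) = \left(0 + 189\right) + 25 \cdot 185 = 189 + 4625 = 4814$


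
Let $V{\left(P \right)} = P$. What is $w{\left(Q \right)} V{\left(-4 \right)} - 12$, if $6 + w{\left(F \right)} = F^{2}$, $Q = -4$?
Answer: $-52$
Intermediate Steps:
$w{\left(F \right)} = -6 + F^{2}$
$w{\left(Q \right)} V{\left(-4 \right)} - 12 = \left(-6 + \left(-4\right)^{2}\right) \left(-4\right) - 12 = \left(-6 + 16\right) \left(-4\right) - 12 = 10 \left(-4\right) - 12 = -40 - 12 = -52$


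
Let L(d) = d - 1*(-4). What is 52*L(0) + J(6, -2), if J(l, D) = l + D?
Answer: 212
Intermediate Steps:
L(d) = 4 + d (L(d) = d + 4 = 4 + d)
J(l, D) = D + l
52*L(0) + J(6, -2) = 52*(4 + 0) + (-2 + 6) = 52*4 + 4 = 208 + 4 = 212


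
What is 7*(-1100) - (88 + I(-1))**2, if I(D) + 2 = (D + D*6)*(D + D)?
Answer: -17700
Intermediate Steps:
I(D) = -2 + 14*D**2 (I(D) = -2 + (D + D*6)*(D + D) = -2 + (D + 6*D)*(2*D) = -2 + (7*D)*(2*D) = -2 + 14*D**2)
7*(-1100) - (88 + I(-1))**2 = 7*(-1100) - (88 + (-2 + 14*(-1)**2))**2 = -7700 - (88 + (-2 + 14*1))**2 = -7700 - (88 + (-2 + 14))**2 = -7700 - (88 + 12)**2 = -7700 - 1*100**2 = -7700 - 1*10000 = -7700 - 10000 = -17700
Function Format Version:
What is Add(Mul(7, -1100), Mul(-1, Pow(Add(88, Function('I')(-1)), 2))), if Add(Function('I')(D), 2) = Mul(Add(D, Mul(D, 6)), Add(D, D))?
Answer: -17700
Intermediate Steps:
Function('I')(D) = Add(-2, Mul(14, Pow(D, 2))) (Function('I')(D) = Add(-2, Mul(Add(D, Mul(D, 6)), Add(D, D))) = Add(-2, Mul(Add(D, Mul(6, D)), Mul(2, D))) = Add(-2, Mul(Mul(7, D), Mul(2, D))) = Add(-2, Mul(14, Pow(D, 2))))
Add(Mul(7, -1100), Mul(-1, Pow(Add(88, Function('I')(-1)), 2))) = Add(Mul(7, -1100), Mul(-1, Pow(Add(88, Add(-2, Mul(14, Pow(-1, 2)))), 2))) = Add(-7700, Mul(-1, Pow(Add(88, Add(-2, Mul(14, 1))), 2))) = Add(-7700, Mul(-1, Pow(Add(88, Add(-2, 14)), 2))) = Add(-7700, Mul(-1, Pow(Add(88, 12), 2))) = Add(-7700, Mul(-1, Pow(100, 2))) = Add(-7700, Mul(-1, 10000)) = Add(-7700, -10000) = -17700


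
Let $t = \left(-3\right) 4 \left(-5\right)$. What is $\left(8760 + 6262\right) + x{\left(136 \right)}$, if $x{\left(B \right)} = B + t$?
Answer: $15218$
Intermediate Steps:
$t = 60$ ($t = \left(-12\right) \left(-5\right) = 60$)
$x{\left(B \right)} = 60 + B$ ($x{\left(B \right)} = B + 60 = 60 + B$)
$\left(8760 + 6262\right) + x{\left(136 \right)} = \left(8760 + 6262\right) + \left(60 + 136\right) = 15022 + 196 = 15218$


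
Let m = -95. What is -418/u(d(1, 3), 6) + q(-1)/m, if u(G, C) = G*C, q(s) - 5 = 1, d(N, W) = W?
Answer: -19909/855 ≈ -23.285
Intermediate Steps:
q(s) = 6 (q(s) = 5 + 1 = 6)
u(G, C) = C*G
-418/u(d(1, 3), 6) + q(-1)/m = -418/(6*3) + 6/(-95) = -418/18 + 6*(-1/95) = -418*1/18 - 6/95 = -209/9 - 6/95 = -19909/855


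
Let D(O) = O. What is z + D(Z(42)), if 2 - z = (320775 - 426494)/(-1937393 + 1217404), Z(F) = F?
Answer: 31573797/719989 ≈ 43.853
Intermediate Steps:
z = 1334259/719989 (z = 2 - (320775 - 426494)/(-1937393 + 1217404) = 2 - (-105719)/(-719989) = 2 - (-105719)*(-1)/719989 = 2 - 1*105719/719989 = 2 - 105719/719989 = 1334259/719989 ≈ 1.8532)
z + D(Z(42)) = 1334259/719989 + 42 = 31573797/719989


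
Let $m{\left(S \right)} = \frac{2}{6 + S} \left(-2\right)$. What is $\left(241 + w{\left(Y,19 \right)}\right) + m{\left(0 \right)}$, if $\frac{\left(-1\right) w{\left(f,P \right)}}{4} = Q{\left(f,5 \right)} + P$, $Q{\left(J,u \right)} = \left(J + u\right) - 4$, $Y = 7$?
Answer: $\frac{397}{3} \approx 132.33$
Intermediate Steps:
$Q{\left(J,u \right)} = -4 + J + u$
$m{\left(S \right)} = - \frac{4}{6 + S}$
$w{\left(f,P \right)} = -4 - 4 P - 4 f$ ($w{\left(f,P \right)} = - 4 \left(\left(-4 + f + 5\right) + P\right) = - 4 \left(\left(1 + f\right) + P\right) = - 4 \left(1 + P + f\right) = -4 - 4 P - 4 f$)
$\left(241 + w{\left(Y,19 \right)}\right) + m{\left(0 \right)} = \left(241 - 108\right) - \frac{4}{6 + 0} = \left(241 - 108\right) - \frac{4}{6} = \left(241 - 108\right) - \frac{2}{3} = 133 - \frac{2}{3} = \frac{397}{3}$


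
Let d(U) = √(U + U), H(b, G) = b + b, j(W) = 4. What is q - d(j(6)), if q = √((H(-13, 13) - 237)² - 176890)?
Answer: -2*√2 + 3*I*√11969 ≈ -2.8284 + 328.21*I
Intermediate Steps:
H(b, G) = 2*b
d(U) = √2*√U (d(U) = √(2*U) = √2*√U)
q = 3*I*√11969 (q = √((2*(-13) - 237)² - 176890) = √((-26 - 237)² - 176890) = √((-263)² - 176890) = √(69169 - 176890) = √(-107721) = 3*I*√11969 ≈ 328.21*I)
q - d(j(6)) = 3*I*√11969 - √2*√4 = 3*I*√11969 - √2*2 = 3*I*√11969 - 2*√2 = -2*√2 + 3*I*√11969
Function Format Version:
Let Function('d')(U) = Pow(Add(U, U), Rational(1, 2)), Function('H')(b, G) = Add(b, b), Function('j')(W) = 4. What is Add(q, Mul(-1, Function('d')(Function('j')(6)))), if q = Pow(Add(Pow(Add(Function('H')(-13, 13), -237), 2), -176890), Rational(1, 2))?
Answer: Add(Mul(-2, Pow(2, Rational(1, 2))), Mul(3, I, Pow(11969, Rational(1, 2)))) ≈ Add(-2.8284, Mul(328.21, I))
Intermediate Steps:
Function('H')(b, G) = Mul(2, b)
Function('d')(U) = Mul(Pow(2, Rational(1, 2)), Pow(U, Rational(1, 2))) (Function('d')(U) = Pow(Mul(2, U), Rational(1, 2)) = Mul(Pow(2, Rational(1, 2)), Pow(U, Rational(1, 2))))
q = Mul(3, I, Pow(11969, Rational(1, 2))) (q = Pow(Add(Pow(Add(Mul(2, -13), -237), 2), -176890), Rational(1, 2)) = Pow(Add(Pow(Add(-26, -237), 2), -176890), Rational(1, 2)) = Pow(Add(Pow(-263, 2), -176890), Rational(1, 2)) = Pow(Add(69169, -176890), Rational(1, 2)) = Pow(-107721, Rational(1, 2)) = Mul(3, I, Pow(11969, Rational(1, 2))) ≈ Mul(328.21, I))
Add(q, Mul(-1, Function('d')(Function('j')(6)))) = Add(Mul(3, I, Pow(11969, Rational(1, 2))), Mul(-1, Mul(Pow(2, Rational(1, 2)), Pow(4, Rational(1, 2))))) = Add(Mul(3, I, Pow(11969, Rational(1, 2))), Mul(-1, Mul(Pow(2, Rational(1, 2)), 2))) = Add(Mul(3, I, Pow(11969, Rational(1, 2))), Mul(-1, Mul(2, Pow(2, Rational(1, 2))))) = Add(Mul(3, I, Pow(11969, Rational(1, 2))), Mul(-2, Pow(2, Rational(1, 2)))) = Add(Mul(-2, Pow(2, Rational(1, 2))), Mul(3, I, Pow(11969, Rational(1, 2))))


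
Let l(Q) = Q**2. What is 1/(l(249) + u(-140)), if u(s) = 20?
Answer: 1/62021 ≈ 1.6124e-5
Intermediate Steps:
1/(l(249) + u(-140)) = 1/(249**2 + 20) = 1/(62001 + 20) = 1/62021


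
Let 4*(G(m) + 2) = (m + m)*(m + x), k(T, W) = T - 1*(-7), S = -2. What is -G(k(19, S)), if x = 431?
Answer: -5939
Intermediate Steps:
k(T, W) = 7 + T (k(T, W) = T + 7 = 7 + T)
G(m) = -2 + m*(431 + m)/2 (G(m) = -2 + ((m + m)*(m + 431))/4 = -2 + ((2*m)*(431 + m))/4 = -2 + (2*m*(431 + m))/4 = -2 + m*(431 + m)/2)
-G(k(19, S)) = -(-2 + (7 + 19)²/2 + 431*(7 + 19)/2) = -(-2 + (½)*26² + (431/2)*26) = -(-2 + (½)*676 + 5603) = -(-2 + 338 + 5603) = -1*5939 = -5939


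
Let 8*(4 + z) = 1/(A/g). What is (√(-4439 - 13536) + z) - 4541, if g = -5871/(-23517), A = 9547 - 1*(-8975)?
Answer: -5279252310923/1161551664 + 5*I*√719 ≈ -4545.0 + 134.07*I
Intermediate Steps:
A = 18522 (A = 9547 + 8975 = 18522)
g = 1957/7839 (g = -5871*(-1/23517) = 1957/7839 ≈ 0.24965)
z = -4646204699/1161551664 (z = -4 + 1/(8*((18522/(1957/7839)))) = -4 + 1/(8*((18522*(7839/1957)))) = -4 + 1/(8*(145193958/1957)) = -4 + (⅛)*(1957/145193958) = -4 + 1957/1161551664 = -4646204699/1161551664 ≈ -4.0000)
(√(-4439 - 13536) + z) - 4541 = (√(-4439 - 13536) - 4646204699/1161551664) - 4541 = (√(-17975) - 4646204699/1161551664) - 4541 = (5*I*√719 - 4646204699/1161551664) - 4541 = (-4646204699/1161551664 + 5*I*√719) - 4541 = -5279252310923/1161551664 + 5*I*√719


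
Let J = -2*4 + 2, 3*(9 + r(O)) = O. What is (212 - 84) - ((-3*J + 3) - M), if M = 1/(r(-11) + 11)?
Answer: 532/5 ≈ 106.40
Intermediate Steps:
r(O) = -9 + O/3
M = -3/5 (M = 1/((-9 + (1/3)*(-11)) + 11) = 1/((-9 - 11/3) + 11) = 1/(-38/3 + 11) = 1/(-5/3) = -3/5 ≈ -0.60000)
J = -6 (J = -8 + 2 = -6)
(212 - 84) - ((-3*J + 3) - M) = (212 - 84) - ((-3*(-6) + 3) - 1*(-3/5)) = 128 - ((18 + 3) + 3/5) = 128 - (21 + 3/5) = 128 - 1*108/5 = 128 - 108/5 = 532/5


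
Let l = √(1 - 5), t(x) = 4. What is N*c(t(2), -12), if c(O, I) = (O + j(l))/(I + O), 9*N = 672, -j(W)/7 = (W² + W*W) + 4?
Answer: -896/3 ≈ -298.67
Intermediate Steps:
l = 2*I (l = √(-4) = 2*I ≈ 2.0*I)
j(W) = -28 - 14*W² (j(W) = -7*((W² + W*W) + 4) = -7*((W² + W²) + 4) = -7*(2*W² + 4) = -7*(4 + 2*W²) = -28 - 14*W²)
N = 224/3 (N = (⅑)*672 = 224/3 ≈ 74.667)
c(O, I) = (28 + O)/(I + O) (c(O, I) = (O + (-28 - 14*(2*I)²))/(I + O) = (O + (-28 - 14*(-4)))/(I + O) = (O + (-28 + 56))/(I + O) = (O + 28)/(I + O) = (28 + O)/(I + O))
N*c(t(2), -12) = 224*((28 + 4)/(-12 + 4))/3 = 224*(32/(-8))/3 = 224*(-⅛*32)/3 = (224/3)*(-4) = -896/3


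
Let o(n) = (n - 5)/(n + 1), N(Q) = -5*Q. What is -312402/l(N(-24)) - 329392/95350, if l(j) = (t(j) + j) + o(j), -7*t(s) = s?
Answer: -101036001178/33534595 ≈ -3012.9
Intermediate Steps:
o(n) = (-5 + n)/(1 + n)
t(s) = -s/7
l(j) = 6*j/7 + (-5 + j)/(1 + j) (l(j) = (-j/7 + j) + (-5 + j)/(1 + j) = 6*j/7 + (-5 + j)/(1 + j))
-312402/l(N(-24)) - 329392/95350 = -312402*7*(1 - 5*(-24))/(-35 + 6*(-5*(-24))**2 + 13*(-5*(-24))) - 329392/95350 = -312402*7*(1 + 120)/(-35 + 6*120**2 + 13*120) - 329392*1/95350 = -312402*847/(-35 + 6*14400 + 1560) - 164696/47675 = -312402*847/(-35 + 86400 + 1560) - 164696/47675 = -312402/((1/7)*(1/121)*87925) - 164696/47675 = -312402/87925/847 - 164696/47675 = -312402*847/87925 - 164696/47675 = -264604494/87925 - 164696/47675 = -101036001178/33534595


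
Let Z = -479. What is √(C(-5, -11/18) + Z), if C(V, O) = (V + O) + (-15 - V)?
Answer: I*√17806/6 ≈ 22.24*I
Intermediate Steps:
C(V, O) = -15 + O (C(V, O) = (O + V) + (-15 - V) = -15 + O)
√(C(-5, -11/18) + Z) = √((-15 - 11/18) - 479) = √(-281/18 - 479) = √(-8903/18) = I*√17806/6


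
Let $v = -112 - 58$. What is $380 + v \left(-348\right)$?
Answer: $59540$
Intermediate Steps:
$v = -170$
$380 + v \left(-348\right) = 380 - -59160 = 380 + 59160 = 59540$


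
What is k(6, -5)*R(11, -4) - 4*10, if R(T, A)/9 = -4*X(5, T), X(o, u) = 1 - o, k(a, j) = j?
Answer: -760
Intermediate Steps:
R(T, A) = 144 (R(T, A) = 9*(-4*(1 - 1*5)) = 9*(-4*(1 - 5)) = 9*(-4*(-4)) = 9*16 = 144)
k(6, -5)*R(11, -4) - 4*10 = -5*144 - 4*10 = -720 - 40 = -760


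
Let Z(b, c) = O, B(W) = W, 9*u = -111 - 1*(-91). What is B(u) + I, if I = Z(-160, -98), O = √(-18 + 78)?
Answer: -20/9 + 2*√15 ≈ 5.5237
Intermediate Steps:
u = -20/9 (u = (-111 - 1*(-91))/9 = (-111 + 91)/9 = (⅑)*(-20) = -20/9 ≈ -2.2222)
O = 2*√15 (O = √60 = 2*√15 ≈ 7.7460)
Z(b, c) = 2*√15
I = 2*√15 ≈ 7.7460
B(u) + I = -20/9 + 2*√15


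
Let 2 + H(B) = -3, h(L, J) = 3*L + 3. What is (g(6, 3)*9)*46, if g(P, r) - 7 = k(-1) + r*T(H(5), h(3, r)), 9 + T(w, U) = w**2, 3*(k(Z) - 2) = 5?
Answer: 24288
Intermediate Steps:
k(Z) = 11/3 (k(Z) = 2 + (1/3)*5 = 2 + 5/3 = 11/3)
h(L, J) = 3 + 3*L
H(B) = -5 (H(B) = -2 - 3 = -5)
T(w, U) = -9 + w**2
g(P, r) = 32/3 + 16*r (g(P, r) = 7 + (11/3 + r*(-9 + (-5)**2)) = 7 + (11/3 + r*(-9 + 25)) = 7 + (11/3 + r*16) = 7 + (11/3 + 16*r) = 32/3 + 16*r)
(g(6, 3)*9)*46 = ((32/3 + 16*3)*9)*46 = ((32/3 + 48)*9)*46 = ((176/3)*9)*46 = 528*46 = 24288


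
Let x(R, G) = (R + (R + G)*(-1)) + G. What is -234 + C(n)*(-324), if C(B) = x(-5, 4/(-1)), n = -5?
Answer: -234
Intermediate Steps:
x(R, G) = 0 (x(R, G) = (R + (G + R)*(-1)) + G = (R + (-G - R)) + G = -G + G = 0)
C(B) = 0
-234 + C(n)*(-324) = -234 + 0*(-324) = -234 + 0 = -234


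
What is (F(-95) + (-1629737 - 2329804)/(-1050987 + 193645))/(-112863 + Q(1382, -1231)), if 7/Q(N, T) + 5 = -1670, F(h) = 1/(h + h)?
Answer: -31467196885/769864203855734 ≈ -4.0874e-5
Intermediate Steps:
F(h) = 1/(2*h)
Q(N, T) = -7/1675 (Q(N, T) = 7/(-5 - 1670) = 7/(-1675) = 7*(-1/1675) = -7/1675)
(F(-95) + (-1629737 - 2329804)/(-1050987 + 193645))/(-112863 + Q(1382, -1231)) = ((1/2)/(-95) + (-1629737 - 2329804)/(-1050987 + 193645))/(-112863 - 7/1675) = ((1/2)*(-1/95) - 3959541/(-857342))/(-189045532/1675) = (-1/190 - 3959541*(-1/857342))*(-1675/189045532) = (-1/190 + 3959541/857342)*(-1675/189045532) = (187863862/40723745)*(-1675/189045532) = -31467196885/769864203855734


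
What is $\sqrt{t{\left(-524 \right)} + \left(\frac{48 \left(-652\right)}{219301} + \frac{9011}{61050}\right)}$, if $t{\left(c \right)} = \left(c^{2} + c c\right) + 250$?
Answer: $\frac{\sqrt{3939152477537924245612662}}{2677665210} \approx 741.22$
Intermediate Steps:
$t{\left(c \right)} = 250 + 2 c^{2}$ ($t{\left(c \right)} = \left(c^{2} + c^{2}\right) + 250 = 2 c^{2} + 250 = 250 + 2 c^{2}$)
$\sqrt{t{\left(-524 \right)} + \left(\frac{48 \left(-652\right)}{219301} + \frac{9011}{61050}\right)} = \sqrt{\left(250 + 2 \left(-524\right)^{2}\right) + \left(\frac{48 \left(-652\right)}{219301} + \frac{9011}{61050}\right)} = \sqrt{\left(250 + 2 \cdot 274576\right) + \left(\left(-31296\right) \frac{1}{219301} + 9011 \cdot \frac{1}{61050}\right)} = \sqrt{\left(250 + 549152\right) + \left(- \frac{31296}{219301} + \frac{9011}{61050}\right)} = \sqrt{549402 + \frac{65500511}{13388326050}} = \sqrt{\frac{7355573174022611}{13388326050}} = \frac{\sqrt{3939152477537924245612662}}{2677665210}$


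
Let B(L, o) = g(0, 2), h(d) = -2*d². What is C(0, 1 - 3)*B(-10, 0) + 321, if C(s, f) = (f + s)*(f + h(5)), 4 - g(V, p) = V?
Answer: 737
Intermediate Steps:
g(V, p) = 4 - V
B(L, o) = 4 (B(L, o) = 4 - 1*0 = 4 + 0 = 4)
C(s, f) = (-50 + f)*(f + s) (C(s, f) = (f + s)*(f - 2*5²) = (f + s)*(f - 2*25) = (f + s)*(f - 50) = (f + s)*(-50 + f) = (-50 + f)*(f + s))
C(0, 1 - 3)*B(-10, 0) + 321 = ((1 - 3)² - 50*(1 - 3) - 50*0 + (1 - 3)*0)*4 + 321 = ((-2)² - 50*(-2) + 0 - 2*0)*4 + 321 = (4 + 100 + 0 + 0)*4 + 321 = 104*4 + 321 = 416 + 321 = 737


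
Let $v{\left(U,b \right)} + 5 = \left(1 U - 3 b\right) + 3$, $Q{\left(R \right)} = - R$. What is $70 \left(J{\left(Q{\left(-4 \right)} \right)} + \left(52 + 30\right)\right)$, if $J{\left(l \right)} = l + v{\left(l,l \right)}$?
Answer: $5320$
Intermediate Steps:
$v{\left(U,b \right)} = -2 + U - 3 b$ ($v{\left(U,b \right)} = -5 + \left(\left(1 U - 3 b\right) + 3\right) = -5 + \left(\left(U - 3 b\right) + 3\right) = -5 + \left(3 + U - 3 b\right) = -2 + U - 3 b$)
$J{\left(l \right)} = -2 - l$ ($J{\left(l \right)} = l - \left(2 + 2 l\right) = -2 - l$)
$70 \left(J{\left(Q{\left(-4 \right)} \right)} + \left(52 + 30\right)\right) = 70 \left(\left(-2 - \left(-1\right) \left(-4\right)\right) + \left(52 + 30\right)\right) = 70 \left(\left(-2 - 4\right) + 82\right) = 70 \left(-6 + 82\right) = 70 \cdot 76 = 5320$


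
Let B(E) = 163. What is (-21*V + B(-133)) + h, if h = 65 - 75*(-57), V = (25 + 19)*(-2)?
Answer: 6351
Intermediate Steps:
V = -88 (V = 44*(-2) = -88)
h = 4340 (h = 65 + 4275 = 4340)
(-21*V + B(-133)) + h = (-21*(-88) + 163) + 4340 = (1848 + 163) + 4340 = 2011 + 4340 = 6351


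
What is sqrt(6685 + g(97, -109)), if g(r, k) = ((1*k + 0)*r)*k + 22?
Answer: 6*sqrt(32199) ≈ 1076.6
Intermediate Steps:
g(r, k) = 22 + r*k**2 (g(r, k) = ((k + 0)*r)*k + 22 = (k*r)*k + 22 = r*k**2 + 22 = 22 + r*k**2)
sqrt(6685 + g(97, -109)) = sqrt(6685 + (22 + 97*(-109)**2)) = sqrt(6685 + (22 + 97*11881)) = sqrt(6685 + (22 + 1152457)) = sqrt(6685 + 1152479) = sqrt(1159164) = 6*sqrt(32199)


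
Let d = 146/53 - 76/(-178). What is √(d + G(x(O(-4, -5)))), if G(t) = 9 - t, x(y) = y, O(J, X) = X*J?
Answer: I*√173958243/4717 ≈ 2.7961*I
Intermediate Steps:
O(J, X) = J*X
d = 15008/4717 (d = 146*(1/53) - 76*(-1/178) = 146/53 + 38/89 = 15008/4717 ≈ 3.1817)
√(d + G(x(O(-4, -5)))) = √(15008/4717 + (9 - (-4)*(-5))) = √(15008/4717 + (9 - 1*20)) = √(15008/4717 + (9 - 20)) = √(15008/4717 - 11) = √(-36879/4717) = I*√173958243/4717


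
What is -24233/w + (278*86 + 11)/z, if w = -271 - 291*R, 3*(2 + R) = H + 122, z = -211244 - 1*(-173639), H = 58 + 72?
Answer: 111348246/302507155 ≈ 0.36808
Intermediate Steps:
H = 130
z = -37605 (z = -211244 + 173639 = -37605)
R = 82 (R = -2 + (130 + 122)/3 = -2 + (1/3)*252 = -2 + 84 = 82)
w = -24133 (w = -271 - 291*82 = -271 - 23862 = -24133)
-24233/w + (278*86 + 11)/z = -24233/(-24133) + (278*86 + 11)/(-37605) = -24233*(-1/24133) + (23908 + 11)*(-1/37605) = 24233/24133 + 23919*(-1/37605) = 24233/24133 - 7973/12535 = 111348246/302507155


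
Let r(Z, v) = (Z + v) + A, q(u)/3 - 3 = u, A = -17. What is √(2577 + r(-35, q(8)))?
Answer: √2558 ≈ 50.577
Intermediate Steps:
q(u) = 9 + 3*u
r(Z, v) = -17 + Z + v (r(Z, v) = (Z + v) - 17 = -17 + Z + v)
√(2577 + r(-35, q(8))) = √(2577 + (-17 - 35 + (9 + 3*8))) = √(2577 + (-17 - 35 + (9 + 24))) = √(2577 + (-17 - 35 + 33)) = √(2577 - 19) = √2558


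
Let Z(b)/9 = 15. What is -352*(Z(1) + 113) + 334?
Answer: -86962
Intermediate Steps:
Z(b) = 135 (Z(b) = 9*15 = 135)
-352*(Z(1) + 113) + 334 = -352*(135 + 113) + 334 = -352*248 + 334 = -87296 + 334 = -86962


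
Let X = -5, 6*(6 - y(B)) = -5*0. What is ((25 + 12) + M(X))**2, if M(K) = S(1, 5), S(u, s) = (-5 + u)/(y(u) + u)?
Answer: 65025/49 ≈ 1327.0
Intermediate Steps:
y(B) = 6 (y(B) = 6 - (-5)*0/6 = 6 - 1/6*0 = 6 + 0 = 6)
S(u, s) = (-5 + u)/(6 + u)
M(K) = -4/7 (M(K) = (-5 + 1)/(6 + 1) = -4/7)
((25 + 12) + M(X))**2 = ((25 + 12) - 4/7)**2 = (37 - 4/7)**2 = (255/7)**2 = 65025/49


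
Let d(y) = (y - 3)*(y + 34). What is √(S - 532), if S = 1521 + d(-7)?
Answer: √719 ≈ 26.814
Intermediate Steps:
d(y) = (-3 + y)*(34 + y)
S = 1251 (S = 1521 + (-102 + (-7)² + 31*(-7)) = 1521 + (-102 + 49 - 217) = 1521 - 270 = 1251)
√(S - 532) = √(1251 - 532) = √719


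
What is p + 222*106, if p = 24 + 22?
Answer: 23578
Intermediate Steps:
p = 46
p + 222*106 = 46 + 222*106 = 46 + 23532 = 23578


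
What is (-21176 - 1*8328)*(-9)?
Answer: 265536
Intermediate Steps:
(-21176 - 1*8328)*(-9) = (-21176 - 8328)*(-9) = -29504*(-9) = 265536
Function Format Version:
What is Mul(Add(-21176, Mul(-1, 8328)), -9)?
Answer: 265536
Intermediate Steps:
Mul(Add(-21176, Mul(-1, 8328)), -9) = Mul(Add(-21176, -8328), -9) = Mul(-29504, -9) = 265536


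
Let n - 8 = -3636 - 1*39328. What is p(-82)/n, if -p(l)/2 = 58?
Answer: 29/10739 ≈ 0.0027004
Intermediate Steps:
n = -42956 (n = 8 + (-3636 - 1*39328) = 8 + (-3636 - 39328) = 8 - 42964 = -42956)
p(l) = -116 (p(l) = -2*58 = -116)
p(-82)/n = -116/(-42956) = -116*(-1/42956) = 29/10739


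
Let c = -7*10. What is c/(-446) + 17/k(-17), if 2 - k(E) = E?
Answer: 4456/4237 ≈ 1.0517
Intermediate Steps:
c = -70
k(E) = 2 - E
c/(-446) + 17/k(-17) = -70/(-446) + 17/(2 - 1*(-17)) = -70*(-1/446) + 17/(2 + 17) = 35/223 + 17/19 = 4456/4237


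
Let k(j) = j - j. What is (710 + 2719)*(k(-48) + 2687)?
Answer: 9213723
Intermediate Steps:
k(j) = 0
(710 + 2719)*(k(-48) + 2687) = (710 + 2719)*(0 + 2687) = 3429*2687 = 9213723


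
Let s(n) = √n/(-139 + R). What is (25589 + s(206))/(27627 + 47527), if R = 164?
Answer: 25589/75154 + √206/1878850 ≈ 0.34050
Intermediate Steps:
s(n) = √n/25 (s(n) = √n/(-139 + 164) = √n/25)
(25589 + s(206))/(27627 + 47527) = (25589 + √206/25)/(27627 + 47527) = (25589 + √206/25)/75154 = (25589 + √206/25)*(1/75154) = 25589/75154 + √206/1878850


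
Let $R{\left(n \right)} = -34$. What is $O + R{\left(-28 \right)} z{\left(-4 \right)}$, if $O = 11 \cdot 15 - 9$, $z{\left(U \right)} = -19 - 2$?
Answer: $870$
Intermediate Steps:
$z{\left(U \right)} = -21$
$O = 156$ ($O = 165 - 9 = 156$)
$O + R{\left(-28 \right)} z{\left(-4 \right)} = 156 - -714 = 156 + 714 = 870$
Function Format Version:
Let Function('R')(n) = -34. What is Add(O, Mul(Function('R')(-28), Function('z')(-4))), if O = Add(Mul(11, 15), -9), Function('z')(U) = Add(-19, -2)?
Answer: 870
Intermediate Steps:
Function('z')(U) = -21
O = 156 (O = Add(165, -9) = 156)
Add(O, Mul(Function('R')(-28), Function('z')(-4))) = Add(156, Mul(-34, -21)) = Add(156, 714) = 870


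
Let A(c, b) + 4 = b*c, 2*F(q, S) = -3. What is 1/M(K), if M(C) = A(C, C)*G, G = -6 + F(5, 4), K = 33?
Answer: -2/16275 ≈ -0.00012289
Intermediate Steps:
F(q, S) = -3/2 (F(q, S) = (½)*(-3) = -3/2)
A(c, b) = -4 + b*c
G = -15/2 (G = -6 - 3/2 = -15/2 ≈ -7.5000)
M(C) = 30 - 15*C²/2 (M(C) = (-4 + C*C)*(-15/2) = (-4 + C²)*(-15/2) = 30 - 15*C²/2)
1/M(K) = 1/(30 - 15/2*33²) = 1/(30 - 15/2*1089) = 1/(30 - 16335/2) = 1/(-16275/2) = -2/16275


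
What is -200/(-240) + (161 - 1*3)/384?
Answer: 239/192 ≈ 1.2448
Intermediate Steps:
-200/(-240) + (161 - 1*3)/384 = -200*(-1/240) + (161 - 3)*(1/384) = ⅚ + 158*(1/384) = ⅚ + 79/192 = 239/192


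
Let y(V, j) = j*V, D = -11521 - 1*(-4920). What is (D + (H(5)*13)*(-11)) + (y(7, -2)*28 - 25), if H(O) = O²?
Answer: -10593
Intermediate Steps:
D = -6601 (D = -11521 + 4920 = -6601)
y(V, j) = V*j
(D + (H(5)*13)*(-11)) + (y(7, -2)*28 - 25) = (-6601 + (5²*13)*(-11)) + ((7*(-2))*28 - 25) = (-6601 + (25*13)*(-11)) + (-14*28 - 25) = (-6601 + 325*(-11)) + (-392 - 25) = (-6601 - 3575) - 417 = -10176 - 417 = -10593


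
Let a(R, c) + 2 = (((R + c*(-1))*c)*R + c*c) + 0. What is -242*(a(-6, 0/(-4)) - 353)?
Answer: 85910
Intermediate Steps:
a(R, c) = -2 + c**2 + R*c*(R - c) (a(R, c) = -2 + ((((R + c*(-1))*c)*R + c*c) + 0) = -2 + ((((R - c)*c)*R + c**2) + 0) = -2 + (((c*(R - c))*R + c**2) + 0) = -2 + ((R*c*(R - c) + c**2) + 0) = -2 + ((c**2 + R*c*(R - c)) + 0) = -2 + (c**2 + R*c*(R - c)) = -2 + c**2 + R*c*(R - c))
-242*(a(-6, 0/(-4)) - 353) = -242*((-2 + (0/(-4))**2 + (0/(-4))*(-6)**2 - 1*(-6)*(0/(-4))**2) - 353) = -242*((-2 + (0*(-1/4))**2 + (0*(-1/4))*36 - 1*(-6)*(0*(-1/4))**2) - 353) = -242*((-2 + 0**2 + 0*36 - 1*(-6)*0**2) - 353) = -242*((-2 + 0 + 0 - 1*(-6)*0) - 353) = -242*((-2 + 0 + 0 + 0) - 353) = -242*(-2 - 353) = -242*(-355) = 85910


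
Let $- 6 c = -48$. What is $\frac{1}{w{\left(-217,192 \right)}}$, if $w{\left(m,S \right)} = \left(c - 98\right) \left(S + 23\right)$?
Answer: $- \frac{1}{19350} \approx -5.168 \cdot 10^{-5}$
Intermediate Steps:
$c = 8$ ($c = \left(- \frac{1}{6}\right) \left(-48\right) = 8$)
$w{\left(m,S \right)} = -2070 - 90 S$ ($w{\left(m,S \right)} = \left(8 - 98\right) \left(S + 23\right) = - 90 \left(23 + S\right) = -2070 - 90 S$)
$\frac{1}{w{\left(-217,192 \right)}} = \frac{1}{-2070 - 17280} = \frac{1}{-19350} = - \frac{1}{19350}$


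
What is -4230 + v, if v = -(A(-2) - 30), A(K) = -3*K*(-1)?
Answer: -4194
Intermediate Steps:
A(K) = 3*K
v = 36 (v = -(3*(-2) - 30) = -(-6 - 30) = -1*(-36) = 36)
-4230 + v = -4230 + 36 = -4194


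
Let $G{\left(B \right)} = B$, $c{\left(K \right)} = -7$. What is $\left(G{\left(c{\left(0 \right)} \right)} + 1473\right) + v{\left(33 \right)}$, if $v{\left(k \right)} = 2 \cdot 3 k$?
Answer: $1664$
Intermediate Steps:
$v{\left(k \right)} = 6 k$
$\left(G{\left(c{\left(0 \right)} \right)} + 1473\right) + v{\left(33 \right)} = \left(-7 + 1473\right) + 6 \cdot 33 = 1466 + 198 = 1664$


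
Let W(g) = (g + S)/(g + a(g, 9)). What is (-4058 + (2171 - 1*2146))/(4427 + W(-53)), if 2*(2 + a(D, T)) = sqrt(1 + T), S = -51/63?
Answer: -9521353312359/10453844304601 + 19140618*sqrt(10)/10453844304601 ≈ -0.91079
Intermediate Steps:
S = -17/21 (S = -51*1/63 = -17/21 ≈ -0.80952)
a(D, T) = -2 + sqrt(1 + T)/2
W(g) = (-17/21 + g)/(-2 + g + sqrt(10)/2) (W(g) = (g - 17/21)/(g + (-2 + sqrt(1 + 9)/2)) = (-17/21 + g)/(g + (-2 + sqrt(10)/2)) = (-17/21 + g)/(-2 + g + sqrt(10)/2))
(-4058 + (2171 - 1*2146))/(4427 + W(-53)) = (-4058 + (2171 - 1*2146))/(4427 + 2*(-17 + 21*(-53))/(21*(-4 + sqrt(10) + 2*(-53)))) = (-4058 + (2171 - 2146))/(4427 + 2*(-17 - 1113)/(21*(-4 + sqrt(10) - 106))) = (-4058 + 25)/(4427 + (2/21)*(-1130)/(-110 + sqrt(10))) = -4033/(4427 - 2260/(21*(-110 + sqrt(10))))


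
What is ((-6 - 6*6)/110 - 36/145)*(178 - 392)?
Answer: 43014/319 ≈ 134.84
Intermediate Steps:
((-6 - 6*6)/110 - 36/145)*(178 - 392) = ((-6 - 36)*(1/110) - 36*1/145)*(-214) = (-42*1/110 - 36/145)*(-214) = (-21/55 - 36/145)*(-214) = -201/319*(-214) = 43014/319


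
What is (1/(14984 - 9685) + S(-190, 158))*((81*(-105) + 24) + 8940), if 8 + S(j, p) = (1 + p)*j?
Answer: -73497458079/5299 ≈ -1.3870e+7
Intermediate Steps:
S(j, p) = -8 + j*(1 + p) (S(j, p) = -8 + (1 + p)*j = -8 + j*(1 + p))
(1/(14984 - 9685) + S(-190, 158))*((81*(-105) + 24) + 8940) = (1/(14984 - 9685) + (-8 - 190 - 190*158))*((81*(-105) + 24) + 8940) = (1/5299 + (-8 - 190 - 30020))*((-8505 + 24) + 8940) = (1/5299 - 30218)*(-8481 + 8940) = -160125181/5299*459 = -73497458079/5299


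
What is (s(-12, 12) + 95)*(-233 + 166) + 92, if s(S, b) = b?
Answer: -7077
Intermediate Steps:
(s(-12, 12) + 95)*(-233 + 166) + 92 = (12 + 95)*(-233 + 166) + 92 = 107*(-67) + 92 = -7169 + 92 = -7077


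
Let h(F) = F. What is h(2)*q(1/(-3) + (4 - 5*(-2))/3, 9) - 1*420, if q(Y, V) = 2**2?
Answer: -412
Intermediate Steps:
q(Y, V) = 4
h(2)*q(1/(-3) + (4 - 5*(-2))/3, 9) - 1*420 = 2*4 - 1*420 = 8 - 420 = -412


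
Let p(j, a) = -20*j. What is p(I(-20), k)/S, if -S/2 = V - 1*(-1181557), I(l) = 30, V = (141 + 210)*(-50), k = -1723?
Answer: 300/1164007 ≈ 0.00025773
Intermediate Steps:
V = -17550 (V = 351*(-50) = -17550)
S = -2328014 (S = -2*(-17550 - 1*(-1181557)) = -2*(-17550 + 1181557) = -2*1164007 = -2328014)
p(I(-20), k)/S = -20*30/(-2328014) = -600*(-1/2328014) = 300/1164007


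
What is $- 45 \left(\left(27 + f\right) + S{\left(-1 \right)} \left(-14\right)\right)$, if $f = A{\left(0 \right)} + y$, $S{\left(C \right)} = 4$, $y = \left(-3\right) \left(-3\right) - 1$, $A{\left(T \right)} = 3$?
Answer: $810$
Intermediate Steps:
$y = 8$ ($y = 9 - 1 = 8$)
$f = 11$ ($f = 3 + 8 = 11$)
$- 45 \left(\left(27 + f\right) + S{\left(-1 \right)} \left(-14\right)\right) = - 45 \left(\left(27 + 11\right) + 4 \left(-14\right)\right) = - 45 \left(38 - 56\right) = \left(-45\right) \left(-18\right) = 810$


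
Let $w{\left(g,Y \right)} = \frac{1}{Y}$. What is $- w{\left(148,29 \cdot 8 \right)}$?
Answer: $- \frac{1}{232} \approx -0.0043103$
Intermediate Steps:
$- w{\left(148,29 \cdot 8 \right)} = - \frac{1}{29 \cdot 8} = - \frac{1}{232}$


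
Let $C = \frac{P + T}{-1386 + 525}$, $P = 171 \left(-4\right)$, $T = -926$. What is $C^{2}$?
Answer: $\frac{52900}{15129} \approx 3.4966$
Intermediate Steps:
$P = -684$
$C = \frac{230}{123}$ ($C = \frac{-684 - 926}{-1386 + 525} = - \frac{1610}{-861} = \left(-1610\right) \left(- \frac{1}{861}\right) = \frac{230}{123} \approx 1.8699$)
$C^{2} = \left(\frac{230}{123}\right)^{2} = \frac{52900}{15129}$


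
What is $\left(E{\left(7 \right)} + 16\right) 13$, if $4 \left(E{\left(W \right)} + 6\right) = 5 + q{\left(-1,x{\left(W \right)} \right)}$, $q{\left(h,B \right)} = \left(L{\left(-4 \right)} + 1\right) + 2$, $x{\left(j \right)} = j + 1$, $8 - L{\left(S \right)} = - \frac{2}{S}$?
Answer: $\frac{1443}{8} \approx 180.38$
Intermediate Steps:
$L{\left(S \right)} = 8 + \frac{2}{S}$ ($L{\left(S \right)} = 8 - - \frac{2}{S} = 8 + \frac{2}{S}$)
$x{\left(j \right)} = 1 + j$
$q{\left(h,B \right)} = \frac{21}{2}$ ($q{\left(h,B \right)} = \left(\left(8 + \frac{2}{-4}\right) + 1\right) + 2 = \left(\left(8 + 2 \left(- \frac{1}{4}\right)\right) + 1\right) + 2 = \left(\left(8 - \frac{1}{2}\right) + 1\right) + 2 = \left(\frac{15}{2} + 1\right) + 2 = \frac{17}{2} + 2 = \frac{21}{2}$)
$E{\left(W \right)} = - \frac{17}{8}$ ($E{\left(W \right)} = -6 + \frac{5 + \frac{21}{2}}{4} = -6 + \frac{1}{4} \cdot \frac{31}{2} = -6 + \frac{31}{8} = - \frac{17}{8}$)
$\left(E{\left(7 \right)} + 16\right) 13 = \left(- \frac{17}{8} + 16\right) 13 = \frac{111}{8} \cdot 13 = \frac{1443}{8}$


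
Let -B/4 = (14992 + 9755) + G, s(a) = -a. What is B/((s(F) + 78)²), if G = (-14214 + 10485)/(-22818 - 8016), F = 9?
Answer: -508701818/24466779 ≈ -20.792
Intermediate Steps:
G = 1243/10278 (G = -3729/(-30834) = -3729*(-1/30834) = 1243/10278 ≈ 0.12094)
B = -508701818/5139 (B = -4*((14992 + 9755) + 1243/10278) = -4*(24747 + 1243/10278) = -4*254350909/10278 = -508701818/5139 ≈ -98989.)
B/((s(F) + 78)²) = -508701818/(5139*(-1*9 + 78)²) = -508701818/(5139*(-9 + 78)²) = -508701818/(5139*(69²)) = -508701818/5139/4761 = -508701818/5139*1/4761 = -508701818/24466779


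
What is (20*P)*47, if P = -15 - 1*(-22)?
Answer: 6580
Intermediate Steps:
P = 7 (P = -15 + 22 = 7)
(20*P)*47 = (20*7)*47 = 140*47 = 6580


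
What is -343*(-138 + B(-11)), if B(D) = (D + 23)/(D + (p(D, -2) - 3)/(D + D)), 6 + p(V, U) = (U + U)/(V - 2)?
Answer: 48247066/1011 ≈ 47722.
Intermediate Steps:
p(V, U) = -6 + 2*U/(-2 + V) (p(V, U) = -6 + (U + U)/(V - 2) = -6 + (2*U)/(-2 + V) = -6 + 2*U/(-2 + V))
B(D) = (23 + D)/(D + (-3 + 2*(4 - 3*D)/(-2 + D))/(2*D)) (B(D) = (D + 23)/(D + (2*(6 - 2 - 3*D)/(-2 + D) - 3)/(D + D)) = (23 + D)/(D + (2*(4 - 3*D)/(-2 + D) - 3)/((2*D))) = (23 + D)/(D + (-3 + 2*(4 - 3*D)/(-2 + D))*(1/(2*D))) = (23 + D)/(D + (-3 + 2*(4 - 3*D)/(-2 + D))/(2*D)))
-343*(-138 + B(-11)) = -343*(-138 - 2*(-11)*(-2 - 11)*(23 - 11)/(-8 + 6*(-11) - (-3 + 2*(-11)²)*(-2 - 11))) = -343*(-138 - 2*(-11)*(-13)*12/(-8 - 66 - 1*(-3 + 2*121)*(-13))) = -343*(-138 - 2*(-11)*(-13)*12/(-8 - 66 - 1*(-3 + 242)*(-13))) = -343*(-138 - 2*(-11)*(-13)*12/(-8 - 66 - 1*239*(-13))) = -343*(-138 - 2*(-11)*(-13)*12/(-8 - 66 + 3107)) = -343*(-138 - 2*(-11)*(-13)*12/3033) = -343*(-138 - 2*(-11)*1/3033*(-13)*12) = -343*(-138 - 1144/1011) = -343*(-140662/1011) = 48247066/1011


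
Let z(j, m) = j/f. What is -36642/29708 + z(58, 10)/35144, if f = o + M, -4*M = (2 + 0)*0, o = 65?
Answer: -10462724507/8482970860 ≈ -1.2334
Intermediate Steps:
M = 0 (M = -(2 + 0)*0/4 = -0/2 = -¼*0 = 0)
f = 65 (f = 65 + 0 = 65)
z(j, m) = j/65
-36642/29708 + z(58, 10)/35144 = -36642/29708 + ((1/65)*58)/35144 = -36642*1/29708 + (58/65)*(1/35144) = -18321/14854 + 29/1142180 = -10462724507/8482970860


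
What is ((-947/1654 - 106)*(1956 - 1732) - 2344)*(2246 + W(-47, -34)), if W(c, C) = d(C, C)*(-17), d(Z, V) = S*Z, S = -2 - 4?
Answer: 26493986480/827 ≈ 3.2036e+7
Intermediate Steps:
S = -6
d(Z, V) = -6*Z
W(c, C) = 102*C (W(c, C) = -6*C*(-17) = 102*C)
((-947/1654 - 106)*(1956 - 1732) - 2344)*(2246 + W(-47, -34)) = ((-947/1654 - 106)*(1956 - 1732) - 2344)*(2246 + 102*(-34)) = ((-947*1/1654 - 106)*224 - 2344)*(2246 - 3468) = ((-947/1654 - 106)*224 - 2344)*(-1222) = (-176271/1654*224 - 2344)*(-1222) = (-19742352/827 - 2344)*(-1222) = -21680840/827*(-1222) = 26493986480/827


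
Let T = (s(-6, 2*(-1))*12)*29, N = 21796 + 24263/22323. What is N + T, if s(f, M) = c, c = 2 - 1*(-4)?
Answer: 533186795/22323 ≈ 23885.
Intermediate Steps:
c = 6 (c = 2 + 4 = 6)
s(f, M) = 6
N = 486576371/22323 (N = 21796 + 24263*(1/22323) = 21796 + 24263/22323 = 486576371/22323 ≈ 21797.)
T = 2088 (T = (6*12)*29 = 72*29 = 2088)
N + T = 486576371/22323 + 2088 = 533186795/22323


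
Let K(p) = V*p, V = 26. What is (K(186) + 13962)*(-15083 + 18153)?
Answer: 57709860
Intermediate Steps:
K(p) = 26*p
(K(186) + 13962)*(-15083 + 18153) = (26*186 + 13962)*(-15083 + 18153) = (4836 + 13962)*3070 = 18798*3070 = 57709860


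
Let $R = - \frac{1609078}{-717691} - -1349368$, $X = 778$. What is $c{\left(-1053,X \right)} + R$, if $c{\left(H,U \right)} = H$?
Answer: $\frac{967675149743}{717691} \approx 1.3483 \cdot 10^{6}$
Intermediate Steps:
$R = \frac{968430878366}{717691}$ ($R = \left(-1609078\right) \left(- \frac{1}{717691}\right) + 1349368 = \frac{1609078}{717691} + 1349368 = \frac{968430878366}{717691} \approx 1.3494 \cdot 10^{6}$)
$c{\left(-1053,X \right)} + R = -1053 + \frac{968430878366}{717691} = \frac{967675149743}{717691}$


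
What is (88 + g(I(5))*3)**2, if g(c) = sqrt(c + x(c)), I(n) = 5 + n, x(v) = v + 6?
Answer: 7978 + 528*sqrt(26) ≈ 10670.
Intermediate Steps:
x(v) = 6 + v
g(c) = sqrt(6 + 2*c) (g(c) = sqrt(c + (6 + c)) = sqrt(6 + 2*c))
(88 + g(I(5))*3)**2 = (88 + sqrt(6 + 2*(5 + 5))*3)**2 = (88 + sqrt(6 + 2*10)*3)**2 = (88 + sqrt(6 + 20)*3)**2 = (88 + sqrt(26)*3)**2 = (88 + 3*sqrt(26))**2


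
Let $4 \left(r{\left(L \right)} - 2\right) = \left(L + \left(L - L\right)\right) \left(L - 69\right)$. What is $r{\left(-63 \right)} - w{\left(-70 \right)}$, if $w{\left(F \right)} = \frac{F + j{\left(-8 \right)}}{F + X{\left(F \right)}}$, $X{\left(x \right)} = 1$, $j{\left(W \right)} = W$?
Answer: $\frac{47837}{23} \approx 2079.9$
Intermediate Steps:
$w{\left(F \right)} = \frac{-8 + F}{1 + F}$ ($w{\left(F \right)} = \frac{F - 8}{F + 1} = \frac{-8 + F}{1 + F}$)
$r{\left(L \right)} = 2 + \frac{L \left(-69 + L\right)}{4}$ ($r{\left(L \right)} = 2 + \frac{\left(L + \left(L - L\right)\right) \left(L - 69\right)}{4} = 2 + \frac{\left(L + 0\right) \left(-69 + L\right)}{4} = 2 + \frac{L \left(-69 + L\right)}{4}$)
$r{\left(-63 \right)} - w{\left(-70 \right)} = \left(2 - - \frac{4347}{4} + \frac{\left(-63\right)^{2}}{4}\right) - \frac{-8 - 70}{1 - 70} = \left(2 + \frac{4347}{4} + \frac{1}{4} \cdot 3969\right) - \frac{1}{-69} \left(-78\right) = \left(2 + \frac{4347}{4} + \frac{3969}{4}\right) - \left(- \frac{1}{69}\right) \left(-78\right) = 2081 - \frac{26}{23} = \frac{47837}{23}$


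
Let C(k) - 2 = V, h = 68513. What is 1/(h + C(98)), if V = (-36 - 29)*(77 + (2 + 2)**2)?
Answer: 1/62470 ≈ 1.6008e-5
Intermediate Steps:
V = -6045 (V = -65*(77 + 4**2) = -65*(77 + 16) = -65*93 = -6045)
C(k) = -6043 (C(k) = 2 - 6045 = -6043)
1/(h + C(98)) = 1/(68513 - 6043) = 1/62470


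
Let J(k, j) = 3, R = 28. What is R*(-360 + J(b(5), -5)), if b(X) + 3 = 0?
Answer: -9996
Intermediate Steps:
b(X) = -3 (b(X) = -3 + 0 = -3)
R*(-360 + J(b(5), -5)) = 28*(-360 + 3) = 28*(-357) = -9996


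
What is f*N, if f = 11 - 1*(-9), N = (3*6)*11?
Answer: 3960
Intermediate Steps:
N = 198 (N = 18*11 = 198)
f = 20 (f = 11 + 9 = 20)
f*N = 20*198 = 3960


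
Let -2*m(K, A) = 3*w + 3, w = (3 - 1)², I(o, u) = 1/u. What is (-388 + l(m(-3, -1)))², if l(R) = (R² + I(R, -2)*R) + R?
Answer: 450241/4 ≈ 1.1256e+5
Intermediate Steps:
w = 4 (w = 2² = 4)
m(K, A) = -15/2 (m(K, A) = -(3*4 + 3)/2 = -(12 + 3)/2 = -½*15 = -15/2)
l(R) = R² + R/2 (l(R) = (R² + R/(-2)) + R = (R² - R/2) + R = R² + R/2)
(-388 + l(m(-3, -1)))² = (-388 - 15*(½ - 15/2)/2)² = (-388 - 15/2*(-7))² = (-388 + 105/2)² = (-671/2)² = 450241/4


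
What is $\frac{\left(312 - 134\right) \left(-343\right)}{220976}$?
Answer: $- \frac{4361}{15784} \approx -0.27629$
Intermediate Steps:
$\frac{\left(312 - 134\right) \left(-343\right)}{220976} = 178 \left(-343\right) \frac{1}{220976} = \left(-61054\right) \frac{1}{220976} = - \frac{4361}{15784}$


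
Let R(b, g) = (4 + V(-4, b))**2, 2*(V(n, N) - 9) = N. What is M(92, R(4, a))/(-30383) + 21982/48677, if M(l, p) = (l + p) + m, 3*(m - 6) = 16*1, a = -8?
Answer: 1955690473/4436859873 ≈ 0.44078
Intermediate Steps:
V(n, N) = 9 + N/2
R(b, g) = (13 + b/2)**2 (R(b, g) = (4 + (9 + b/2))**2 = (13 + b/2)**2)
m = 34/3 (m = 6 + (16*1)/3 = 6 + (1/3)*16 = 6 + 16/3 = 34/3 ≈ 11.333)
M(l, p) = 34/3 + l + p (M(l, p) = (l + p) + 34/3 = 34/3 + l + p)
M(92, R(4, a))/(-30383) + 21982/48677 = (34/3 + 92 + (26 + 4)**2/4)/(-30383) + 21982/48677 = (34/3 + 92 + (1/4)*30**2)*(-1/30383) + 21982*(1/48677) = (34/3 + 92 + (1/4)*900)*(-1/30383) + 21982/48677 = (34/3 + 92 + 225)*(-1/30383) + 21982/48677 = (985/3)*(-1/30383) + 21982/48677 = -985/91149 + 21982/48677 = 1955690473/4436859873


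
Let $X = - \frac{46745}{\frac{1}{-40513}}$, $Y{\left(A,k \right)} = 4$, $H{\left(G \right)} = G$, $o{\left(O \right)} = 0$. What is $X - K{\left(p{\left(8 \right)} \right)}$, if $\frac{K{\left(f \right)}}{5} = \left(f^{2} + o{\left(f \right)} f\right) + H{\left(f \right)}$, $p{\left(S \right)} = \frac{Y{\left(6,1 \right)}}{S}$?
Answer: $\frac{7575120725}{4} \approx 1.8938 \cdot 10^{9}$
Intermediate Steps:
$p{\left(S \right)} = \frac{4}{S}$
$K{\left(f \right)} = 5 f + 5 f^{2}$ ($K{\left(f \right)} = 5 \left(\left(f^{2} + 0 f\right) + f\right) = 5 \left(\left(f^{2} + 0\right) + f\right) = 5 \left(f^{2} + f\right) = 5 \left(f + f^{2}\right) = 5 f + 5 f^{2}$)
$X = 1893780185$ ($X = - \frac{46745}{- \frac{1}{40513}} = \left(-46745\right) \left(-40513\right) = 1893780185$)
$X - K{\left(p{\left(8 \right)} \right)} = 1893780185 - 5 \cdot \frac{4}{8} \left(1 + \frac{4}{8}\right) = 1893780185 - 5 \cdot 4 \cdot \frac{1}{8} \left(1 + 4 \cdot \frac{1}{8}\right) = 1893780185 - 5 \cdot \frac{1}{2} \left(1 + \frac{1}{2}\right) = 1893780185 - 5 \cdot \frac{1}{2} \cdot \frac{3}{2} = 1893780185 - \frac{15}{4} = \frac{7575120725}{4}$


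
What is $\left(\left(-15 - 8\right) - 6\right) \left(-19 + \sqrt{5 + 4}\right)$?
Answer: $464$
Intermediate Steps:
$\left(\left(-15 - 8\right) - 6\right) \left(-19 + \sqrt{5 + 4}\right) = \left(-23 - 6\right) \left(-19 + \sqrt{9}\right) = - 29 \left(-19 + 3\right) = \left(-29\right) \left(-16\right) = 464$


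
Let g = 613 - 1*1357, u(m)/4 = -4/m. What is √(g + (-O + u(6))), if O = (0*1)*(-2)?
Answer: 8*I*√105/3 ≈ 27.325*I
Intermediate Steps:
O = 0 (O = 0*(-2) = 0)
u(m) = -16/m (u(m) = 4*(-4/m) = -16/m)
g = -744 (g = 613 - 1357 = -744)
√(g + (-O + u(6))) = √(-744 + (-1*0 - 16/6)) = √(-744 + (0 - 16*⅙)) = √(-744 + (0 - 8/3)) = √(-744 - 8/3) = √(-2240/3) = 8*I*√105/3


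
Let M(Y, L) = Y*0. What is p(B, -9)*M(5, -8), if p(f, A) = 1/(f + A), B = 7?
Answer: 0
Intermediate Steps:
p(f, A) = 1/(A + f)
M(Y, L) = 0
p(B, -9)*M(5, -8) = 0/(-9 + 7) = 0/(-2) = -1/2*0 = 0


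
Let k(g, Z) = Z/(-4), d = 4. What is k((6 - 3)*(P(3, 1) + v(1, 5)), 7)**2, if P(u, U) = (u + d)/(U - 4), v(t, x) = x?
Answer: 49/16 ≈ 3.0625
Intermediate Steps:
P(u, U) = (4 + u)/(-4 + U) (P(u, U) = (u + 4)/(U - 4) = (4 + u)/(-4 + U))
k(g, Z) = -Z/4 (k(g, Z) = Z*(-1/4) = -Z/4)
k((6 - 3)*(P(3, 1) + v(1, 5)), 7)**2 = (-1/4*7)**2 = (-7/4)**2 = 49/16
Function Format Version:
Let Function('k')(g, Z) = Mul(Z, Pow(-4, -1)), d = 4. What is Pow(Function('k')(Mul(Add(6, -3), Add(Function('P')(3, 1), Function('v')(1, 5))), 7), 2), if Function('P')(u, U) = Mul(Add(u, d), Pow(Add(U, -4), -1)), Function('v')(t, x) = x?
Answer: Rational(49, 16) ≈ 3.0625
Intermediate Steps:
Function('P')(u, U) = Mul(Pow(Add(-4, U), -1), Add(4, u)) (Function('P')(u, U) = Mul(Add(u, 4), Pow(Add(U, -4), -1)) = Mul(Add(4, u), Pow(Add(-4, U), -1)) = Mul(Pow(Add(-4, U), -1), Add(4, u)))
Function('k')(g, Z) = Mul(Rational(-1, 4), Z) (Function('k')(g, Z) = Mul(Z, Rational(-1, 4)) = Mul(Rational(-1, 4), Z))
Pow(Function('k')(Mul(Add(6, -3), Add(Function('P')(3, 1), Function('v')(1, 5))), 7), 2) = Pow(Mul(Rational(-1, 4), 7), 2) = Pow(Rational(-7, 4), 2) = Rational(49, 16)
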